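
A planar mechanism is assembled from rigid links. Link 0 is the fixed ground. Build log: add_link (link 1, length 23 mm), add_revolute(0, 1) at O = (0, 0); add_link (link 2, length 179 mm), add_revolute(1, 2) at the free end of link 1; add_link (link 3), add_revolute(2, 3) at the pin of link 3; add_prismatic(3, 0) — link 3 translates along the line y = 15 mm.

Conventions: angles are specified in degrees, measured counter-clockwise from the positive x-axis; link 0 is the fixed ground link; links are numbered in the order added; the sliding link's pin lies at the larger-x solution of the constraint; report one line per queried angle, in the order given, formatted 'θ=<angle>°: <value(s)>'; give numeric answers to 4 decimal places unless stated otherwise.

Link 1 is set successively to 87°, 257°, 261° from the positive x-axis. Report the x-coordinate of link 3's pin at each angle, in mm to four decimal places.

geometry: r = 23 mm, L = 179 mm, e = 15 mm
θ=87°: crank pin P = (r cos θ, r sin θ) = (1.203727, 22.968479)
θ=87°: h = r sin θ − e = 22.968479 − 15 = 7.968479
θ=87°: x = r cos θ + √(L² − h²) = 1.203727 + 178.822547 = 180.026274
θ=257°: crank pin P = (r cos θ, r sin θ) = (-5.173874, -22.410511)
θ=257°: h = r sin θ − e = -22.410511 − 15 = -37.410511
θ=257°: x = r cos θ + √(L² − h²) = -5.173874 + 175.047004 = 169.873130
θ=261°: crank pin P = (r cos θ, r sin θ) = (-3.597993, -22.716832)
θ=261°: h = r sin θ − e = -22.716832 − 15 = -37.716832
θ=261°: x = r cos θ + √(L² − h²) = -3.597993 + 174.981258 = 171.383265

θ=87°: 180.0263
θ=257°: 169.8731
θ=261°: 171.3833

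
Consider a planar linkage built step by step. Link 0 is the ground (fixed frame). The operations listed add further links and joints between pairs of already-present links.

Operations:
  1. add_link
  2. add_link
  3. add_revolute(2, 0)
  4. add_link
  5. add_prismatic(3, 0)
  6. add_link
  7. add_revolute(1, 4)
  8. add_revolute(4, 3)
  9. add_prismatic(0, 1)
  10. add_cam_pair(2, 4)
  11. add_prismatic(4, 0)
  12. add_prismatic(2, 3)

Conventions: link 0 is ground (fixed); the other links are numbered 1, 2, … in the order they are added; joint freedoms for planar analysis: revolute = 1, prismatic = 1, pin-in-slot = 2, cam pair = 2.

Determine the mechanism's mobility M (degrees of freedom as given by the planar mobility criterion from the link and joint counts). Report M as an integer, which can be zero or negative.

L=1 J1=0 J2=0
add link → L=2 J1=0 J2=0
add link → L=3 J1=0 J2=0
R@2,0 dof=1 J1 → L=3 J1=1 J2=0
add link → L=4 J1=1 J2=0
P@3,0 dof=1 J1 → L=4 J1=2 J2=0
add link → L=5 J1=2 J2=0
R@1,4 dof=1 J1 → L=5 J1=3 J2=0
R@4,3 dof=1 J1 → L=5 J1=4 J2=0
P@0,1 dof=1 J1 → L=5 J1=5 J2=0
C@2,4 dof=2 J2 → L=5 J1=5 J2=1
P@4,0 dof=1 J1 → L=5 J1=6 J2=1
P@2,3 dof=1 J1 → L=5 J1=7 J2=1
M=3(L−1)−2J1−J2=3·4−2·7−1=-3

M = -3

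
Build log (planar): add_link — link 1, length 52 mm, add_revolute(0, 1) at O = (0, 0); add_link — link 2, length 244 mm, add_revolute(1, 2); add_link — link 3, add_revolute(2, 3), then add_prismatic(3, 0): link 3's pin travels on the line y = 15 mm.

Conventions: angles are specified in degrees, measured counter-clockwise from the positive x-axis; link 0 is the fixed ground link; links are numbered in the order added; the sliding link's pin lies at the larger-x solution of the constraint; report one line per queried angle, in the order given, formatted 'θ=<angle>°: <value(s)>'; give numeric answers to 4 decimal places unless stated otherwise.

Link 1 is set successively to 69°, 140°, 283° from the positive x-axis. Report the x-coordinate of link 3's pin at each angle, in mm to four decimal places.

geometry: r = 52 mm, L = 244 mm, e = 15 mm
θ=69°: crank pin P = (r cos θ, r sin θ) = (18.635133, 48.546182)
θ=69°: h = r sin θ − e = 48.546182 − 15 = 33.546182
θ=69°: x = r cos θ + √(L² − h²) = 18.635133 + 241.682961 = 260.318094
θ=140°: crank pin P = (r cos θ, r sin θ) = (-39.834311, 33.424956)
θ=140°: h = r sin θ − e = 33.424956 − 15 = 18.424956
θ=140°: x = r cos θ + √(L² − h²) = -39.834311 + 243.303352 = 203.469041
θ=283°: crank pin P = (r cos θ, r sin θ) = (11.697455, -50.667243)
θ=283°: h = r sin θ − e = -50.667243 − 15 = -65.667243
θ=283°: x = r cos θ + √(L² − h²) = 11.697455 + 234.997475 = 246.694930

θ=69°: 260.3181
θ=140°: 203.4690
θ=283°: 246.6949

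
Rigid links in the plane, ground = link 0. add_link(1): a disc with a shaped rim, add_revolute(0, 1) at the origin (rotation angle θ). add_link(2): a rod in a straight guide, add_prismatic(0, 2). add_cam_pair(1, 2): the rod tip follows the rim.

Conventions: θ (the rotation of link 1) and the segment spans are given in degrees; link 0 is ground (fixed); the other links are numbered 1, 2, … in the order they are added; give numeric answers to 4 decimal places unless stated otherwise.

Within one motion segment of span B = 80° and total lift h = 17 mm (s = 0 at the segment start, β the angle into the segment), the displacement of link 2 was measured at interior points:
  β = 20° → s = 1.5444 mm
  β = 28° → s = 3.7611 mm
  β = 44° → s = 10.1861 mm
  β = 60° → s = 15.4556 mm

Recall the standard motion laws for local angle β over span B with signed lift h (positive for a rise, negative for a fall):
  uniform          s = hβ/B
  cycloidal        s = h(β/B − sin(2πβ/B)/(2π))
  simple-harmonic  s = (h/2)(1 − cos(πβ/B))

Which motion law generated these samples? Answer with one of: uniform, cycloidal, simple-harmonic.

candidates at β/B = r: uniform s = h·r (linear in β); cycloidal s = h·(r − sin(2πr)/(2π)); simple-harmonic s = (h/2)(1 − cos(πr))
β=20°: printed 1.5444 | uniform 4.2500, cycloidal 1.5444, simple-harmonic 2.4896
β=28°: printed 3.7611 | uniform 5.9500, cycloidal 3.7611, simple-harmonic 4.6411
β=44°: printed 10.1861 | uniform 9.3500, cycloidal 10.1861, simple-harmonic 9.8297
β=60°: printed 15.4556 | uniform 12.7500, cycloidal 15.4556, simple-harmonic 14.5104
only one law matches every sample → cycloidal

cycloidal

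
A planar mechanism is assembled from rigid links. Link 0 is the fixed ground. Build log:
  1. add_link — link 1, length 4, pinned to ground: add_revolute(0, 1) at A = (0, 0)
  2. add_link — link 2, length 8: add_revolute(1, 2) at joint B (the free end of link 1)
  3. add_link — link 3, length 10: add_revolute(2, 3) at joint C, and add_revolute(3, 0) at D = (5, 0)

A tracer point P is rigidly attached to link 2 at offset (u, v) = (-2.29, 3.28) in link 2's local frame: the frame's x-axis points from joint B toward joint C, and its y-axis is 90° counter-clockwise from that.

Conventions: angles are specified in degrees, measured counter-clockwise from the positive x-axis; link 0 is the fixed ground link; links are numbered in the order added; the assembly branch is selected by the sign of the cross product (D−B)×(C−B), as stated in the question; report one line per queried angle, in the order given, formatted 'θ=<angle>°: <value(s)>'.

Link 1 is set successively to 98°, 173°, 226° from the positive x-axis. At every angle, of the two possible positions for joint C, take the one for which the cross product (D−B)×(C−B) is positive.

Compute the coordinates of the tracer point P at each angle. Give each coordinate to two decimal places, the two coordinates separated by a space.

A=(0,0), D=(5.00,0)
θ=98°: B = A + 4.00·(cos98°, sin98°) = (-0.5567, 3.9611)
θ=98°: |BD| = 6.8240
θ=98°: circle(B,8.00) ∩ circle(D,10.00): a=0.7742, h=7.9624
θ=98°:   candidates: C₊=(4.6957,9.9954) cross=54.336; C₋=(-4.5481,-2.9721) cross=-54.336
θ=98°:   branch + wants cross > 0 → take C=(4.6957,9.9954) (cross=54.336)
θ=98°: ex = (C−B)/|BC| = (0.6565,0.7543); ey = (-0.7543,0.6565)
θ=98°: P = B + -2.29·ex + 3.28·ey = (-4.5342,4.3872)
θ=173°: B = A + 4.00·(cos173°, sin173°) = (-3.9702, 0.4875)
θ=173°: |BD| = 8.9834
θ=173°: circle(B,8.00) ∩ circle(D,10.00): a=2.4880, h=7.6033
θ=173°:   candidates: C₊=(-1.0732,7.9445) cross=68.303; C₋=(-1.8984,-7.2396) cross=-68.303
θ=173°:   branch + wants cross > 0 → take C=(-1.0732,7.9445) (cross=68.303)
θ=173°: ex = (C−B)/|BC| = (0.3621,0.9321); ey = (-0.9321,0.3621)
θ=173°: P = B + -2.29·ex + 3.28·ey = (-7.8568,-0.4594)
θ=226°: B = A + 4.00·(cos226°, sin226°) = (-2.7786, -2.8774)
θ=226°: |BD| = 8.2938
θ=226°: circle(B,8.00) ∩ circle(D,10.00): a=1.9766, h=7.7520
θ=226°:   candidates: C₊=(-3.6142,5.0789) cross=64.293; C₋=(1.7646,-9.4621) cross=-64.293
θ=226°:   branch + wants cross > 0 → take C=(-3.6142,5.0789) (cross=64.293)
θ=226°: ex = (C−B)/|BC| = (-0.1044,0.9945); ey = (-0.9945,-0.1044)
θ=226°: P = B + -2.29·ex + 3.28·ey = (-5.8015,-5.4974)

θ=98°: -4.53 4.39
θ=173°: -7.86 -0.46
θ=226°: -5.80 -5.50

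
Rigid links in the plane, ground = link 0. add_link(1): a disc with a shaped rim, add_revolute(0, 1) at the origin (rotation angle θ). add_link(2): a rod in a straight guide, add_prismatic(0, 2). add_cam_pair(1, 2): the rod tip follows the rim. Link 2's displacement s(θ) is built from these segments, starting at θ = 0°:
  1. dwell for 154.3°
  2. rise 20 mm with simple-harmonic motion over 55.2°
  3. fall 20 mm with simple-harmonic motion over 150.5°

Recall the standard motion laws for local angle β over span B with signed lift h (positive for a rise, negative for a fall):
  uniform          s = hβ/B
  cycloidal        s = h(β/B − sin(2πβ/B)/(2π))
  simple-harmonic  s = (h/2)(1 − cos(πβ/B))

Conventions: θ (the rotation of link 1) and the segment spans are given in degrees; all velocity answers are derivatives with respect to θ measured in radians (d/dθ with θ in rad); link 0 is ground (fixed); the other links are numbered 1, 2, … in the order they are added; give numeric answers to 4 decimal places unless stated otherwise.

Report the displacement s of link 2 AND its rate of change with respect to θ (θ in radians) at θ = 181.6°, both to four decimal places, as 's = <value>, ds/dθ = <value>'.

segment 1 (0° to 154.3°, dwell): s unchanged at 0.0000
θ = 181.6° falls in segment 2 (154.3° to 209.5°, simple-harmonic, h = 20): β = 181.6 − 154.3 = 27.3°, B = 55.2°; Δs = 20/2·(1 − cos(π·0.4946)) = 9.8293; s = 0.0000 + 9.8293 = 9.8293
velocity in seg [154.3°–209.5°] (simple-harmonic), θ in radians: β = 27.3° = 0.4765 rad, B = 55.2° = 0.9634 rad; ds/dθ = (πh/(2B)) sin(πβ/B) = (π·20/(2·0.9634)) sin(π·0.4946) = 32.603943 mm/rad

s = 9.8293, ds/dθ = 32.6039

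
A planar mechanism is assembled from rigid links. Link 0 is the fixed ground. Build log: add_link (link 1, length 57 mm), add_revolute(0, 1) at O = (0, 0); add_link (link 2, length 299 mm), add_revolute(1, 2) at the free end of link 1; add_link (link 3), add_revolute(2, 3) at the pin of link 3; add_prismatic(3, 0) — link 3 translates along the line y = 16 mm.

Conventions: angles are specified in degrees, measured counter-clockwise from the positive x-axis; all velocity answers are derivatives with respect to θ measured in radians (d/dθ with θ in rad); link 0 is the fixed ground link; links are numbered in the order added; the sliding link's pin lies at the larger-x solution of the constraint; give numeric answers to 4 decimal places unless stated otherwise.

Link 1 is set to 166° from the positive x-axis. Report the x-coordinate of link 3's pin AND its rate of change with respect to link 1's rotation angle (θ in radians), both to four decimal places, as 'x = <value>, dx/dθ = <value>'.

geometry: r = 57 mm, L = 299 mm, e = 16 mm
crank pin P = (r cos θ, r sin θ) = (-55.306856, 13.789548)
h = r sin θ − e = 13.789548 − 16 = -2.210452
x = r cos θ + √(L² − h²) = -55.306856 + 298.991829 = 243.684973
dx/dθ = −r sin θ − h·r cos θ/√(L² − h²) (θ in radians; h = -2.210452) = -14.198433

x = 243.6850, dx/dθ = -14.1984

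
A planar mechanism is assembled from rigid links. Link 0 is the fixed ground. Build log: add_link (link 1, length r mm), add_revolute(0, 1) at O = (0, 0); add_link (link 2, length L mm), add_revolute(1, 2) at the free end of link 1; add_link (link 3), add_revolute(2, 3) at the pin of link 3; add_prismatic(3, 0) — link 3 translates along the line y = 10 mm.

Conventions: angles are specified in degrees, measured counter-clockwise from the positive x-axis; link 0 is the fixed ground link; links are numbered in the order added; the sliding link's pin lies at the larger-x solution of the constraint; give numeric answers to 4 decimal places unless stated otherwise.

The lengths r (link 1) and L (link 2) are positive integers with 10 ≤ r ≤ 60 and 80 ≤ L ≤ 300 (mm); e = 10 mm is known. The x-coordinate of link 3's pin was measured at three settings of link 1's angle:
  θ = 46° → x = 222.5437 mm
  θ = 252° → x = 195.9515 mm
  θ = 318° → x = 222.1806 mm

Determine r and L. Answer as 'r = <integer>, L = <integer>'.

constraint per measurement: (x − r cos θ)² + (r sin θ − e)² = L²
subtracting the θ₁ and θ₂ equations cancels the r² and L² terms:
r = (x₁² − x₂²) / (2[(x₁cos θ₁ + e sin θ₁) − (x₂cos θ₂ + e sin θ₂)]) = 24.0000 → r = 24
L² = (x₁ − r cos θ₁)² + (r sin θ₁ − e)² = 42436.0068 → L = 206.0000 → L = 206
check at θ₃=318°: x = 222.1806 (printed 222.1806) ✓

r = 24, L = 206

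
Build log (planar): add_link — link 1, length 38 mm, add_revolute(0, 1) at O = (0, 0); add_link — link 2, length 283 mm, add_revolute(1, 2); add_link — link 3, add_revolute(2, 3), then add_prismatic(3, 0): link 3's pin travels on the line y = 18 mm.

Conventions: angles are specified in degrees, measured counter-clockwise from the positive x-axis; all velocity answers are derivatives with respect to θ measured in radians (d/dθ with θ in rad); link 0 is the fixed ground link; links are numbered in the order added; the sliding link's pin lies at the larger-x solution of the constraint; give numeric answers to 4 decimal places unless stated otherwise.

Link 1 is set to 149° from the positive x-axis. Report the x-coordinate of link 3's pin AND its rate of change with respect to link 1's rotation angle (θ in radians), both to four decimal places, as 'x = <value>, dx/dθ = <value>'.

geometry: r = 38 mm, L = 283 mm, e = 18 mm
crank pin P = (r cos θ, r sin θ) = (-32.572357, 19.571447)
h = r sin θ − e = 19.571447 − 18 = 1.571447
x = r cos θ + √(L² − h²) = -32.572357 + 282.995637 = 250.423280
dx/dθ = −r sin θ − h·r cos θ/√(L² − h²) (θ in radians; h = 1.571447) = -19.390576

x = 250.4233, dx/dθ = -19.3906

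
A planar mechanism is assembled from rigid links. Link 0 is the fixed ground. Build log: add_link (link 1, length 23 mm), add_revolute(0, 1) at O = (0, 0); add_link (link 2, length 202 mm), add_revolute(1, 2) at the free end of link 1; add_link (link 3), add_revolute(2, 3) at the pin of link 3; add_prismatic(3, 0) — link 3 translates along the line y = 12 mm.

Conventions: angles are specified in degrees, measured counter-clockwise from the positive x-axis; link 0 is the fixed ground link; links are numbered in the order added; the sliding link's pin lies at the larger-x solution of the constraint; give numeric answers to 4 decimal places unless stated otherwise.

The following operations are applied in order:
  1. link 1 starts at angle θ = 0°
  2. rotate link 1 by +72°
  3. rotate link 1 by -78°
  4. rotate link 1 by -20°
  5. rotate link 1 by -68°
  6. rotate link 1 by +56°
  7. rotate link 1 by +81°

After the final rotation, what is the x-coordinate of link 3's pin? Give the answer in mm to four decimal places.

geometry: r = 23 mm, L = 202 mm, e = 12 mm; θ starts at 0°
rotate link 1 by +72°: θ ← 0° +72° = 72°
rotate link 1 by -78°: θ ← 72° -78° = -6°
rotate link 1 by -20°: θ ← -6° -20° = -26°
rotate link 1 by -68°: θ ← -26° -68° = -94°
rotate link 1 by +56°: θ ← -94° +56° = -38°
rotate link 1 by +81°: θ ← -38° +81° = 43°
crank pin P = (r cos θ, r sin θ) = (16.821135, 15.685962)
h = r sin θ − e = 15.685962 − 12 = 3.685962
x = r cos θ + √(L² − h²) = 16.821135 + 201.966368 = 218.787503

218.7875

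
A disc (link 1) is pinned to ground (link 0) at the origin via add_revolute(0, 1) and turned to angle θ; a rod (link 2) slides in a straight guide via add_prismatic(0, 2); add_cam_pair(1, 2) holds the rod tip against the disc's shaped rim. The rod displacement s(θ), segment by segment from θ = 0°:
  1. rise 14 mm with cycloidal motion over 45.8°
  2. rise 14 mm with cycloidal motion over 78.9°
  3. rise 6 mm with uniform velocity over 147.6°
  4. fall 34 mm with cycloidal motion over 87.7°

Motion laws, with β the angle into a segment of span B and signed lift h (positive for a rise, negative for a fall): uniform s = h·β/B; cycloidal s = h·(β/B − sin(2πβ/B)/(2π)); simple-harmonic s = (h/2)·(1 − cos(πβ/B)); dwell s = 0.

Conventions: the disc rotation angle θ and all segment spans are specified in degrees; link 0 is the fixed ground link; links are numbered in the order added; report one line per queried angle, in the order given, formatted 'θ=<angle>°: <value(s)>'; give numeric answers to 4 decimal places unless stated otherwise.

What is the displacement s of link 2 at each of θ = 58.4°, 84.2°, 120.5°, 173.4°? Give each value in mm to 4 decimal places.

segment 1 (0° to 45.8°, cycloidal, h = 14) is passed completely: s = 0.0000 + (14) = 14.0000
θ = 58.4° falls in segment 2 (45.8° to 124.7°, cycloidal, h = 14): β = 58.4 − 45.8 = 12.6°, B = 78.9°; Δs = 14·(0.1597 − sin(2π·0.1597)/(2π)) = 0.3567; s = 14.0000 + 0.3567 = 14.3567
θ = 84.2° falls in segment 2 (45.8° to 124.7°, cycloidal, h = 14): β = 84.2 − 45.8 = 38.4°, B = 78.9°; Δs = 14·(0.4867 − sin(2π·0.4867)/(2π)) = 6.6276; s = 14.0000 + 6.6276 = 20.6276
θ = 120.5° falls in segment 2 (45.8° to 124.7°, cycloidal, h = 14): β = 120.5 − 45.8 = 74.7°, B = 78.9°; Δs = 14·(0.9468 − sin(2π·0.9468)/(2π)) = 13.9862; s = 14.0000 + 13.9862 = 27.9862
segment 2 (45.8° to 124.7°, cycloidal, h = 14) is passed completely: s = 14.0000 + (14) = 28.0000
θ = 173.4° falls in segment 3 (124.7° to 272.3°, uniform, h = 6): β = 173.4 − 124.7 = 48.7°, B = 147.6°; Δs = 6·48.7/147.6 = 1.9797; s = 28.0000 + 1.9797 = 29.9797

θ=58.4°: 14.3567
θ=84.2°: 20.6276
θ=120.5°: 27.9862
θ=173.4°: 29.9797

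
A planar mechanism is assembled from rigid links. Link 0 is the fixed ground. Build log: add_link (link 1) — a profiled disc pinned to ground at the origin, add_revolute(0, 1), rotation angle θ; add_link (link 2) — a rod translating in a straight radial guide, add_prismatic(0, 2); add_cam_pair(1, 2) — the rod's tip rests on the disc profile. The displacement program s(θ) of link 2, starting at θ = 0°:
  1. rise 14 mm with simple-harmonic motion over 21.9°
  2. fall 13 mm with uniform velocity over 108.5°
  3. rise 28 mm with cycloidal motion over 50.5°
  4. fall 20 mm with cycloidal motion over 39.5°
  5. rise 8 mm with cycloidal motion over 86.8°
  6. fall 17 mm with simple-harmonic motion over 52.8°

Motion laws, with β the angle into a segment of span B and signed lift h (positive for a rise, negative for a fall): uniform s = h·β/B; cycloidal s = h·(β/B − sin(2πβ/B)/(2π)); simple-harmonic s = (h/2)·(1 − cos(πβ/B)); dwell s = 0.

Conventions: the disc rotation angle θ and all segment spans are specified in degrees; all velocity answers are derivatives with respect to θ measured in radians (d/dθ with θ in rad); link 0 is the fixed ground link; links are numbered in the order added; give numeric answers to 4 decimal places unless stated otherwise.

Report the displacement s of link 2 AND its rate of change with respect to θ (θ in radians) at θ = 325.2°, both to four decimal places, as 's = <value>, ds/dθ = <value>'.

seg 1 [0°–21.9°] simple-harmonic, h=14: full span → s += 14 → s = 14.0000
seg 2 [21.9°–130.4°] uniform, h=-13: full span → s += -13 → s = 1.0000
seg 3 [130.4°–180.9°] cycloidal, h=28: full span → s += 28 → s = 29.0000
seg 4 [180.9°–220.4°] cycloidal, h=-20: full span → s += -20 → s = 9.0000
seg 5 [220.4°–307.2°] cycloidal, h=8: full span → s += 8 → s = 17.0000
seg 6 [307.2°–360°] simple-harmonic, h=-17: θ=325.2° here. β=18, B=52.8. -17/2·(1 − cos(π·0.3409)) = -4.4264 → s = 12.5736
velocity in seg [307.2°–360°] (simple-harmonic), θ in radians: β = 18° = 0.3142 rad, B = 52.8° = 0.9215 rad; ds/dθ = (πh/(2B)) sin(πβ/B) = (π·(-17)/(2·0.9215)) sin(π·0.3409) = -25.432743 mm/rad

s = 12.5736, ds/dθ = -25.4327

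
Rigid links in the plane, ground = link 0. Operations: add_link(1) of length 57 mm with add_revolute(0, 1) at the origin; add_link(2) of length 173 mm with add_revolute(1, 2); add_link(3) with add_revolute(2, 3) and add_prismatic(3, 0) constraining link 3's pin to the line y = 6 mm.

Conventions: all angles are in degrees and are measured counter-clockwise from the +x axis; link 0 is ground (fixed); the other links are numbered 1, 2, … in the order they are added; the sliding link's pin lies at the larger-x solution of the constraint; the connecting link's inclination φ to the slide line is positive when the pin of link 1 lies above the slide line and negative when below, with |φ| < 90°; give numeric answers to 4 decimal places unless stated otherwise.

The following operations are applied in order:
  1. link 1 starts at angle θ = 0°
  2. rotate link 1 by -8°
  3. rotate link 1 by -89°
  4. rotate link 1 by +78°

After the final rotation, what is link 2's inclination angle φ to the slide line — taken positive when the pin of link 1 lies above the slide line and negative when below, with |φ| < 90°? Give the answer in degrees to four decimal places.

geometry: r = 57 mm, L = 173 mm, e = 6 mm; θ starts at 0°
rotate link 1 by -8°: θ ← 0° -8° = -8°
rotate link 1 by -89°: θ ← -8° -89° = -97°
rotate link 1 by +78°: θ ← -97° +78° = -19°
h = r sin θ − e = -18.557385 − 6 = -24.557385
sin φ = h / L = -24.557385 / 173 = -0.14195020
φ = arcsin(-0.14195020) = -8.160712°

-8.1607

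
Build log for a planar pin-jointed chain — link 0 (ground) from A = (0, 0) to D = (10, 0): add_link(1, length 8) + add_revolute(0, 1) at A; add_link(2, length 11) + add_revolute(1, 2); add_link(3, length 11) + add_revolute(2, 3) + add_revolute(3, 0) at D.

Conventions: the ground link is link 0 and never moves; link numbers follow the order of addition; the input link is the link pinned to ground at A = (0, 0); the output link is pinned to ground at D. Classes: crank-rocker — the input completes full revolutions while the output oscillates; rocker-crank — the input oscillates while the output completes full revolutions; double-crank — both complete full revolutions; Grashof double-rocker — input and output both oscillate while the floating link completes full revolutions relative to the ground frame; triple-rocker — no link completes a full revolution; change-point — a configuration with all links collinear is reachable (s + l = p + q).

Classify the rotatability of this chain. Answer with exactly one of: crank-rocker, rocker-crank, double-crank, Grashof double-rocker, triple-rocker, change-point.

lengths: ground=10, input=8, coupler=11, output=11
sorted: s=8 (shortest), l=11 (longest), p+q=21
s + l = 19 vs p + q = 21
s + l < p + q (Grashof) with shortest = input link → crank-rocker

crank-rocker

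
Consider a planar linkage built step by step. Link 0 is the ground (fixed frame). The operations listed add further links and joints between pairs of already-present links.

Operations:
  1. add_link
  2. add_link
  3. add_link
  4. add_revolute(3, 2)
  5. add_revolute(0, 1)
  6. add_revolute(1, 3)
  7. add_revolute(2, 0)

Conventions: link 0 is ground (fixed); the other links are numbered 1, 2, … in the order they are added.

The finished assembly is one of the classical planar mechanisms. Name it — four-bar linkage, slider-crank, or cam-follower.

links: 4 (incl. ground); joints: 4 revolute, 0 prismatic, 0 higher (cam) pair, forming one closed loop
4 links in a single 4R loop → four-bar linkage

four-bar linkage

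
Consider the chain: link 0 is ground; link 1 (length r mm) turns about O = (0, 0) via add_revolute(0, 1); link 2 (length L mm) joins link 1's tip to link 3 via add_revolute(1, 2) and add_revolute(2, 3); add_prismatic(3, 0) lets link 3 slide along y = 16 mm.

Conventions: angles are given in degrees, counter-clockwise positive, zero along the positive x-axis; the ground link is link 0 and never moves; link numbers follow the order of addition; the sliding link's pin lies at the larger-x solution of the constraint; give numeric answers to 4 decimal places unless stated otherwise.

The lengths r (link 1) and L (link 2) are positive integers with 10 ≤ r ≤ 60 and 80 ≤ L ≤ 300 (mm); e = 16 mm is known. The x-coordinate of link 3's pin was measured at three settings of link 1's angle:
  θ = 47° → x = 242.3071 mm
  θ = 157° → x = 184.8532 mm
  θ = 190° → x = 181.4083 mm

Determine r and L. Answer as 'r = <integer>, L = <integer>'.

constraint per measurement: (x − r cos θ)² + (r sin θ − e)² = L²
subtracting the θ₁ and θ₂ equations cancels the r² and L² terms:
r = (x₁² − x₂²) / (2[(x₁cos θ₁ + e sin θ₁) − (x₂cos θ₂ + e sin θ₂)]) = 36.0000 → r = 36
L² = (x₁ − r cos θ₁)² + (r sin θ₁ − e)² = 47523.9920 → L = 218.0000 → L = 218
check at θ₃=190°: x = 181.4083 (printed 181.4083) ✓

r = 36, L = 218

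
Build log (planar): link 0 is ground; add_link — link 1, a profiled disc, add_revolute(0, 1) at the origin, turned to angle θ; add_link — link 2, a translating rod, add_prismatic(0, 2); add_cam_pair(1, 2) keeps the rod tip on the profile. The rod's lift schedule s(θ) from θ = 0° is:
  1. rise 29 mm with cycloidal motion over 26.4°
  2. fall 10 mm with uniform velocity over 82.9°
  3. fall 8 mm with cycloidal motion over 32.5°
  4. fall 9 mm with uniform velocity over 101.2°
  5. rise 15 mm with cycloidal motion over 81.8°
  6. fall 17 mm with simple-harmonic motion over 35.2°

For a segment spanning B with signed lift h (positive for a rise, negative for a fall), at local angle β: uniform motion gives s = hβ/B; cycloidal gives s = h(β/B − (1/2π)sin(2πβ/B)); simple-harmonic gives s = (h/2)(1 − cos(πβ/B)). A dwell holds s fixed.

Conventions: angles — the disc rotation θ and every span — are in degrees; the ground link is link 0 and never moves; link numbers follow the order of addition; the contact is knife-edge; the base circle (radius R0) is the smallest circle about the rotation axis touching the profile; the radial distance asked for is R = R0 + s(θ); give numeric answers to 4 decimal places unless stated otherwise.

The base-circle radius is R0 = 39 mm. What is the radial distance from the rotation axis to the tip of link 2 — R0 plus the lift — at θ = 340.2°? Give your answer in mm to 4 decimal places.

seg 1 [0°–26.4°] cycloidal, h=29: full span → s += 29 → s = 29.0000
seg 2 [26.4°–109.3°] uniform, h=-10: full span → s += -10 → s = 19.0000
seg 3 [109.3°–141.8°] cycloidal, h=-8: full span → s += -8 → s = 11.0000
seg 4 [141.8°–243°] uniform, h=-9: full span → s += -9 → s = 2.0000
seg 5 [243°–324.8°] cycloidal, h=15: full span → s += 15 → s = 17.0000
seg 6 [324.8°–360°] simple-harmonic, h=-17: θ=340.2° here. β=15.4, B=35.2. -17/2·(1 − cos(π·0.4375)) = -6.8417 → s = 10.1583
R = R0 + s = 39 + 10.1583 = 49.1583

49.1583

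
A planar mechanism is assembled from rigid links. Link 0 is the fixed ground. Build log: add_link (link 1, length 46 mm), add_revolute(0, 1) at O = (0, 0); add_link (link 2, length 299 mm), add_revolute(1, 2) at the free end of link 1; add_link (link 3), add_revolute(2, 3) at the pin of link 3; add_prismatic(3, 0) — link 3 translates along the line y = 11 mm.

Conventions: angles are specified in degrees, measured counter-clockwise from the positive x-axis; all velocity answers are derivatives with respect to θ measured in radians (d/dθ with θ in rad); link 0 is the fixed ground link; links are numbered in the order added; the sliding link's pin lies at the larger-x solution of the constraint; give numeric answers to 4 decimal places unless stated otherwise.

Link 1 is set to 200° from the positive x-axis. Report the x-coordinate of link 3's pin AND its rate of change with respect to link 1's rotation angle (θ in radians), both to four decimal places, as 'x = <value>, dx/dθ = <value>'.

geometry: r = 46 mm, L = 299 mm, e = 11 mm
crank pin P = (r cos θ, r sin θ) = (-43.225861, -15.732927)
h = r sin θ − e = -15.732927 − 11 = -26.732927
x = r cos θ + √(L² − h²) = -43.225861 + 297.802536 = 254.576676
dx/dθ = −r sin θ − h·r cos θ/√(L² − h²) (θ in radians; h = -26.732927) = 11.852658

x = 254.5767, dx/dθ = 11.8527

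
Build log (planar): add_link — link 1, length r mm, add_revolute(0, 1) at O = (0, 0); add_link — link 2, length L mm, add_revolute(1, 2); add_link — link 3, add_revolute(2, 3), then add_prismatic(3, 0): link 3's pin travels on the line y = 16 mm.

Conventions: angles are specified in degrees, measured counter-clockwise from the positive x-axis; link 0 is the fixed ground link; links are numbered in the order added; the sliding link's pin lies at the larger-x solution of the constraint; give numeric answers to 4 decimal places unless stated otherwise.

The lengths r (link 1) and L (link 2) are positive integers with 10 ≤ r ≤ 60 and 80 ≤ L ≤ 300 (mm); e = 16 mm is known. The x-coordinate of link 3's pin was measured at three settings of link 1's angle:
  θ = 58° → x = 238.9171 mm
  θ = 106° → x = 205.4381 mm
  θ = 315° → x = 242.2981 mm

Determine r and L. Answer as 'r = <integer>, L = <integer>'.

constraint per measurement: (x − r cos θ)² + (r sin θ − e)² = L²
subtracting the θ₁ and θ₂ equations cancels the r² and L² terms:
r = (x₁² − x₂²) / (2[(x₁cos θ₁ + e sin θ₁) − (x₂cos θ₂ + e sin θ₂)]) = 41.0000 → r = 41
L² = (x₁ − r cos θ₁)² + (r sin θ₁ − e)² = 47523.9861 → L = 218.0000 → L = 218
check at θ₃=315°: x = 242.2981 (printed 242.2981) ✓

r = 41, L = 218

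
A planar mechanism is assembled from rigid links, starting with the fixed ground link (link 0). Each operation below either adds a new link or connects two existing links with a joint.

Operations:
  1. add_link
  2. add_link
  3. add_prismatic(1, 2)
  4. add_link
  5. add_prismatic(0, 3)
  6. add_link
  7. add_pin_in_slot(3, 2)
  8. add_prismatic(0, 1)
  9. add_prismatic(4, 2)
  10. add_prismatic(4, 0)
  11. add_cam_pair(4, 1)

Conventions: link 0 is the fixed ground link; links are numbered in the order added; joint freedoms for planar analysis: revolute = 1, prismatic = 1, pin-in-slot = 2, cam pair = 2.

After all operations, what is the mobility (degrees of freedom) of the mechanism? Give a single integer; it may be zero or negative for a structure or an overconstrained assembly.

ground; <1,0,0>
#1 <2,0,0>
#2 <3,0,0>
P:1↔2 J1 <3,1,0>
#3 <4,1,0>
P:0↔3 J1 <4,2,0>
#4 <5,2,0>
PS:3↔2 J2 <5,2,1>
P:0↔1 J1 <5,3,1>
P:4↔2 J1 <5,4,1>
P:4↔0 J1 <5,5,1>
C:4↔1 J2 <5,5,2>
3×4 − 2×5 − 1×2 = 0

M = 0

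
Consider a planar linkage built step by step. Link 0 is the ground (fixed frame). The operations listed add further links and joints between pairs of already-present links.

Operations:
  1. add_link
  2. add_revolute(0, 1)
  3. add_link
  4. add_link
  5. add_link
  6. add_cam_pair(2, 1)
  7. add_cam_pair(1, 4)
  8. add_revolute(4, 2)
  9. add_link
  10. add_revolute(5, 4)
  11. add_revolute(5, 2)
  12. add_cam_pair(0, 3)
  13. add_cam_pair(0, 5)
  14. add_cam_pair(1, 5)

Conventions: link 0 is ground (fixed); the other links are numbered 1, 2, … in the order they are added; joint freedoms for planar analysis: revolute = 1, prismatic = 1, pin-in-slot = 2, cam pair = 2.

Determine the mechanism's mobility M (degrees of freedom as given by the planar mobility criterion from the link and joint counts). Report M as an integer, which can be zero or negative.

L=1 J1=0 J2=0
add link → L=2 J1=0 J2=0
R@0,1 dof=1 J1 → L=2 J1=1 J2=0
add link → L=3 J1=1 J2=0
add link → L=4 J1=1 J2=0
add link → L=5 J1=1 J2=0
C@2,1 dof=2 J2 → L=5 J1=1 J2=1
C@1,4 dof=2 J2 → L=5 J1=1 J2=2
R@4,2 dof=1 J1 → L=5 J1=2 J2=2
add link → L=6 J1=2 J2=2
R@5,4 dof=1 J1 → L=6 J1=3 J2=2
R@5,2 dof=1 J1 → L=6 J1=4 J2=2
C@0,3 dof=2 J2 → L=6 J1=4 J2=3
C@0,5 dof=2 J2 → L=6 J1=4 J2=4
C@1,5 dof=2 J2 → L=6 J1=4 J2=5
M=3(L−1)−2J1−J2=3·5−2·4−5=2

M = 2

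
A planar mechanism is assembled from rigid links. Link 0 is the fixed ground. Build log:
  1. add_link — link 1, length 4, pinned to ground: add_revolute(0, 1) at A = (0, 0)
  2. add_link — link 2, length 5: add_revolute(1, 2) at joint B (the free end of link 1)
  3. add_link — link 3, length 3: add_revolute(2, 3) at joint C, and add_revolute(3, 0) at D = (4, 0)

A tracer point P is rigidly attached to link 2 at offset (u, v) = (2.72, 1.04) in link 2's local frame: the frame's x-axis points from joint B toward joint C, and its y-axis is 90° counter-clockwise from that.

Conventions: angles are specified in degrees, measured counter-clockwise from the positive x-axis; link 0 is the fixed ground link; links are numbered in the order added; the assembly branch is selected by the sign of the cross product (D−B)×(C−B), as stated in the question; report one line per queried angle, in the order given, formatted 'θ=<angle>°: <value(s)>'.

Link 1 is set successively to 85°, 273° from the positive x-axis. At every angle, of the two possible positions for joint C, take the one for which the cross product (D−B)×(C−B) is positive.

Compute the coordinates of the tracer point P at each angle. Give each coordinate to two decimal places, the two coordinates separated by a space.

A=(0,0), D=(4.00,0)
θ=85°: B = A + 4.00·(cos85°, sin85°) = (0.3486, 3.9848)
θ=85°: |BD| = 5.4047
θ=85°: circle(B,5.00) ∩ circle(D,3.00): a=4.1825, h=2.7398
θ=85°:   candidates: C₊=(5.1943,2.7520) cross=14.808; C₋=(1.1543,-0.9499) cross=-14.808
θ=85°:   branch + wants cross > 0 → take C=(5.1943,2.7520) (cross=14.808)
θ=85°: ex = (C−B)/|BC| = (0.9691,-0.2465); ey = (0.2465,0.9691)
θ=85°: P = B + 2.72·ex + 1.04·ey = (3.2411,4.3221)
θ=273°: B = A + 4.00·(cos273°, sin273°) = (0.2093, -3.9945)
θ=273°: |BD| = 5.5068
θ=273°: circle(B,5.00) ∩ circle(D,3.00): a=4.2062, h=2.7034
θ=273°:   candidates: C₊=(1.1437,0.9174) cross=14.887; C₋=(5.0656,-2.8044) cross=-14.887
θ=273°:   branch + wants cross > 0 → take C=(1.1437,0.9174) (cross=14.887)
θ=273°: ex = (C−B)/|BC| = (0.1869,0.9824); ey = (-0.9824,0.1869)
θ=273°: P = B + 2.72·ex + 1.04·ey = (-0.3040,-1.1281)

θ=85°: 3.24 4.32
θ=273°: -0.30 -1.13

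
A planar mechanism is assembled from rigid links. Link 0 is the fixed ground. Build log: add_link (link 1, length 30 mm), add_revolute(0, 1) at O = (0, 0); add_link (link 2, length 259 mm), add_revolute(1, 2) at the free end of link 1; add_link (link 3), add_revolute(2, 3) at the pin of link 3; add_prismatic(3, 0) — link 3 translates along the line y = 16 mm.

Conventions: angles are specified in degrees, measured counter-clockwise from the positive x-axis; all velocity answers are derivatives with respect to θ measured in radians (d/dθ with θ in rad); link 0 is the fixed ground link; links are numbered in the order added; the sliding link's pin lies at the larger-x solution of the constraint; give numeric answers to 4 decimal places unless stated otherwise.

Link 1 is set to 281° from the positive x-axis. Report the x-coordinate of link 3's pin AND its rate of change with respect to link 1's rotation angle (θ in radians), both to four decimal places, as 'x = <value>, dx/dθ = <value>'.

geometry: r = 30 mm, L = 259 mm, e = 16 mm
crank pin P = (r cos θ, r sin θ) = (5.724270, -29.448816)
h = r sin θ − e = -29.448816 − 16 = -45.448816
x = r cos θ + √(L² − h²) = 5.724270 + 254.981186 = 260.705456
dx/dθ = −r sin θ − h·r cos θ/√(L² − h²) (θ in radians; h = -45.448816) = 30.469131

x = 260.7055, dx/dθ = 30.4691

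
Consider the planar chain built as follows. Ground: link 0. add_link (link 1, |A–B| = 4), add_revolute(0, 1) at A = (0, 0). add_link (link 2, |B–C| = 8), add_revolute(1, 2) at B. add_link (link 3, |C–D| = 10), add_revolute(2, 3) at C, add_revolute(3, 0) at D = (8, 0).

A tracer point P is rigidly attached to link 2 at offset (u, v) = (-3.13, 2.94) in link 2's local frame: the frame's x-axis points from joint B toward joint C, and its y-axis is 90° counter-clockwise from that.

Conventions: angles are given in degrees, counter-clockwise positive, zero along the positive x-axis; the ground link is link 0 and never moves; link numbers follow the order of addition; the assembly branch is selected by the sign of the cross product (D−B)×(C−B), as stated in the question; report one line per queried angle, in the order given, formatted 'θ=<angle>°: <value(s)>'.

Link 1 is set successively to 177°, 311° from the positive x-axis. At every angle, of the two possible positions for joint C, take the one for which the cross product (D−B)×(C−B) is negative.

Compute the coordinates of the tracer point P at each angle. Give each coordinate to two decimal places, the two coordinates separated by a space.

A=(0,0), D=(8.00,0)
θ=177°: B = A + 4.00·(cos177°, sin177°) = (-3.9945, 0.2093)
θ=177°: |BD| = 11.9963
θ=177°: circle(B,8.00) ∩ circle(D,10.00): a=4.4977, h=6.6159
θ=177°:   candidates: C₊=(0.6180,6.7458) cross=79.367; C₋=(0.3871,-6.4841) cross=-79.367
θ=177°:   branch - wants cross < 0 → take C=(0.3871,-6.4841) (cross=-79.367)
θ=177°: ex = (C−B)/|BC| = (0.5477,-0.8367); ey = (0.8367,0.5477)
θ=177°: P = B + -3.13·ex + 2.94·ey = (-3.2490,4.4384)
θ=311°: B = A + 4.00·(cos311°, sin311°) = (2.6242, -3.0188)
θ=311°: |BD| = 6.1654
θ=311°: circle(B,8.00) ∩ circle(D,10.00): a=0.1632, h=7.9983
θ=311°:   candidates: C₊=(-1.1498,4.0350) cross=49.313; C₋=(6.6828,-9.9129) cross=-49.313
θ=311°:   branch - wants cross < 0 → take C=(6.6828,-9.9129) (cross=-49.313)
θ=311°: ex = (C−B)/|BC| = (0.5073,-0.8618); ey = (0.8618,0.5073)
θ=311°: P = B + -3.13·ex + 2.94·ey = (3.5699,1.1700)

θ=177°: -3.25 4.44
θ=311°: 3.57 1.17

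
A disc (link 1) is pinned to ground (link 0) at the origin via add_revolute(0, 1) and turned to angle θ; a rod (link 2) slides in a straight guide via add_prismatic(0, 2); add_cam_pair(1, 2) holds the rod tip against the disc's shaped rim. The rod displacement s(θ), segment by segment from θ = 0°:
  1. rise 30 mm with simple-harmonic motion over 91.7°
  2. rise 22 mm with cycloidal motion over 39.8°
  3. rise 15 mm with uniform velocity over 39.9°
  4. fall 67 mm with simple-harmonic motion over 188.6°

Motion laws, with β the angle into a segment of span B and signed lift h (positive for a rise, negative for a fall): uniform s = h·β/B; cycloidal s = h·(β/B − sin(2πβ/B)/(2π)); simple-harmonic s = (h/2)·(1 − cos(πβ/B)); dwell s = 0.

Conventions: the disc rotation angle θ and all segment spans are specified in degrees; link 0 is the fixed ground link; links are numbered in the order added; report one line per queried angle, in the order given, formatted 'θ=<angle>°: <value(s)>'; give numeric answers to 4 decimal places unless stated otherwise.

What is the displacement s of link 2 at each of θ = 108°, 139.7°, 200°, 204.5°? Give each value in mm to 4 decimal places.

segment 1 (0° to 91.7°, simple-harmonic, h = 30) is passed completely: s = 0.0000 + (30) = 30.0000
θ = 108° falls in segment 2 (91.7° to 131.5°, cycloidal, h = 22): β = 108 − 91.7 = 16.3°, B = 39.8°; Δs = 22·(0.4095 − sin(2π·0.4095)/(2π)) = 7.1255; s = 30.0000 + 7.1255 = 37.1255
segment 2 (91.7° to 131.5°, cycloidal, h = 22) is passed completely: s = 30.0000 + (22) = 52.0000
θ = 139.7° falls in segment 3 (131.5° to 171.4°, uniform, h = 15): β = 139.7 − 131.5 = 8.2°, B = 39.9°; Δs = 15·8.2/39.9 = 3.0827; s = 52.0000 + 3.0827 = 55.0827
segment 3 (131.5° to 171.4°, uniform, h = 15) is passed completely: s = 52.0000 + (15) = 67.0000
θ = 200° falls in segment 4 (171.4° to 360°, simple-harmonic, h = -67): β = 200 − 171.4 = 28.6°, B = 188.6°; Δs = -67/2·(1 − cos(π·0.1516)) = -3.7302; s = 67.0000 − 3.7302 = 63.2698
θ = 204.5° falls in segment 4 (171.4° to 360°, simple-harmonic, h = -67): β = 204.5 − 171.4 = 33.1°, B = 188.6°; Δs = -67/2·(1 − cos(π·0.1755)) = -4.9643; s = 67.0000 − 4.9643 = 62.0357

θ=108°: 37.1255
θ=139.7°: 55.0827
θ=200°: 63.2698
θ=204.5°: 62.0357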